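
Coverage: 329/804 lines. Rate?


Coverage = covered / total * 100
Coverage = 329 / 804 * 100
Coverage = 40.92%

40.92%


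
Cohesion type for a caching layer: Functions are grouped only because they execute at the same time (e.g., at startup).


Reasoning: Related by timing only
Type: Temporal cohesion

Temporal cohesion


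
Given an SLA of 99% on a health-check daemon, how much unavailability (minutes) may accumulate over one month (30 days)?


Formula: allowed downtime = period * (100 - SLA) / 100
Period (month (30 days)) = 43200 minutes
Unavailability fraction = (100 - 99.0) / 100
Allowed downtime = 43200 * (100 - 99.0) / 100
Allowed downtime = 432.0 minutes

432.0 minutes


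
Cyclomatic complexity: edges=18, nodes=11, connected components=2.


Formula: V(G) = E - N + 2P
V(G) = 18 - 11 + 2*2
V(G) = 7 + 4
V(G) = 11

11


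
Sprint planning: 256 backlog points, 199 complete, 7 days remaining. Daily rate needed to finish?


Formula: Required rate = Remaining points / Days left
Remaining = 256 - 199 = 57 points
Required rate = 57 / 7 = 8.14 points/day

8.14 points/day


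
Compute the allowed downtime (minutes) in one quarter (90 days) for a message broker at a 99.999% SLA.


Formula: allowed downtime = period * (100 - SLA) / 100
Period (quarter (90 days)) = 129600 minutes
Unavailability fraction = (100 - 99.999) / 100
Allowed downtime = 129600 * (100 - 99.999) / 100
Allowed downtime = 1.296 minutes

1.296 minutes


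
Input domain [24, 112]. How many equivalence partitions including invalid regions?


Valid range: [24, 112]
Class 1: x < 24 — invalid
Class 2: 24 ≤ x ≤ 112 — valid
Class 3: x > 112 — invalid
Total equivalence classes: 3

3 equivalence classes


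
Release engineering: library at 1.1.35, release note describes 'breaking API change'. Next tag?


Current: 1.1.35
Change category: 'breaking API change' → major bump
SemVer rule: major bump → increment MAJOR, reset MINOR and PATCH to 0
New: 2.0.0

2.0.0


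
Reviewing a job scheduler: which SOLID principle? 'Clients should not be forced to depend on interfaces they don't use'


This describes the Interface Segregation Principle (ISP)

Interface Segregation Principle (ISP)


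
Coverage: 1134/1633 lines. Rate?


Coverage = covered / total * 100
Coverage = 1134 / 1633 * 100
Coverage = 69.44%

69.44%


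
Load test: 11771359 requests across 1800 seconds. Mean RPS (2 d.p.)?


Formula: throughput = requests / seconds
throughput = 11771359 / 1800
throughput = 6539.64 requests/second

6539.64 requests/second


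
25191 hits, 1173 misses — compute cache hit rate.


Formula: hit rate = hits / (hits + misses) * 100
hit rate = 25191 / (25191 + 1173) * 100
hit rate = 25191 / 26364 * 100
hit rate = 95.55%

95.55%


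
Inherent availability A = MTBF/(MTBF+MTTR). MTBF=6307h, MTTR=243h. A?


Availability = MTBF / (MTBF + MTTR)
Availability = 6307 / (6307 + 243)
Availability = 6307 / 6550
Availability = 96.2901%

96.2901%


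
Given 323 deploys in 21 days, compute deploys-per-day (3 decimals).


Formula: deployments per day = releases / days
= 323 / 21
= 15.381 deploys/day
(equivalently, 107.67 deploys/week)

15.381 deploys/day


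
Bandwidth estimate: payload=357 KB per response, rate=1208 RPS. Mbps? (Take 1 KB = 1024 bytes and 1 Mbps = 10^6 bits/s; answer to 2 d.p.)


Formula: Mbps = payload_bytes * RPS * 8 / 1e6
Payload per request = 357 KB = 357 * 1024 = 365568 bytes
Total bytes/sec = 365568 * 1208 = 441606144
Total bits/sec = 441606144 * 8 = 3532849152
Mbps = 3532849152 / 1e6 = 3532.85

3532.85 Mbps


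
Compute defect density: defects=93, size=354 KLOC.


Defect density = defects / KLOC
Defect density = 93 / 354
Defect density = 0.263 defects/KLOC

0.263 defects/KLOC


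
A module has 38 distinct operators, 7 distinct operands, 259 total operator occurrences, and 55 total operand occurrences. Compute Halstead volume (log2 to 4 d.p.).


Formula: V = N * log2(η), where N = N1 + N2 and η = η1 + η2
η = 38 + 7 = 45
N = 259 + 55 = 314
log2(45) ≈ 5.4919
V = 314 * 5.4919 = 1724.46

1724.46


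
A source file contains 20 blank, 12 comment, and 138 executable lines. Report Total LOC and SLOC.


Total LOC = blank + comment + code
Total LOC = 20 + 12 + 138 = 170
SLOC (source only) = code = 138

Total LOC: 170, SLOC: 138


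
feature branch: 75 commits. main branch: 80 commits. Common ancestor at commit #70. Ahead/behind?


Common ancestor: commit #70
feature commits after divergence: 75 - 70 = 5
main commits after divergence: 80 - 70 = 10
feature is 5 commits ahead of main
main is 10 commits ahead of feature

feature ahead: 5, main ahead: 10


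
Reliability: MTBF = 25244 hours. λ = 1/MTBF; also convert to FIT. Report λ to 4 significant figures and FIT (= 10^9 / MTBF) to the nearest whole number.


Formula: λ = 1 / MTBF; FIT = λ × 1e9 = 1e9 / MTBF
λ = 1 / 25244 ≈ 3.961e-05 failures/hour
FIT = 1e9 / 25244 ≈ 39613 failures per 1e9 hours (nearest whole number)

λ = 3.961e-05 /h, FIT = 39613


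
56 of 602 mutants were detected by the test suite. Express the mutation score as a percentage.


Mutation score = killed / total * 100
Mutation score = 56 / 602 * 100
Mutation score = 9.3%

9.3%


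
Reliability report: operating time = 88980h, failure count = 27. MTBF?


Formula: MTBF = Total operating time / Number of failures
MTBF = 88980 / 27
MTBF = 3295.56 hours

3295.56 hours


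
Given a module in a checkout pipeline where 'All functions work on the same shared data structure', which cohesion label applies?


Reasoning: Functions share data
Type: Communicational cohesion

Communicational cohesion


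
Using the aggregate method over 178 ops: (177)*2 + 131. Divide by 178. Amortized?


Formula: Amortized cost = Total cost / Operations
Total cost = (177 * 2) + (1 * 131)
Total cost = 354 + 131 = 485
Amortized = 485 / 178 = 2.7247

2.7247


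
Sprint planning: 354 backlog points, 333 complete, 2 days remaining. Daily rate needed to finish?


Formula: Required rate = Remaining points / Days left
Remaining = 354 - 333 = 21 points
Required rate = 21 / 2 = 10.5 points/day

10.5 points/day


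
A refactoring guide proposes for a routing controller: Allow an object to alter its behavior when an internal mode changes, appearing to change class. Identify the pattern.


This matches the State pattern

State


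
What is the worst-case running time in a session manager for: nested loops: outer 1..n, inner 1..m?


Reasoning: product of independent bounds
Complexity: O(n*m)

O(n*m)


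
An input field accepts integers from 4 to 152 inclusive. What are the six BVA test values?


Range: [4, 152]
Boundaries: just below min, min, min+1, max-1, max, just above max
Values: [3, 4, 5, 151, 152, 153]

[3, 4, 5, 151, 152, 153]


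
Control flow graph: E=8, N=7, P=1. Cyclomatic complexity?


Formula: V(G) = E - N + 2P
V(G) = 8 - 7 + 2*1
V(G) = 1 + 2
V(G) = 3

3


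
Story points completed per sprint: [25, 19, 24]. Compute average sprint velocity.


Formula: Avg velocity = Total points / Number of sprints
Points: [25, 19, 24]
Sum = 25 + 19 + 24 = 68
Avg velocity = 68 / 3 = 22.67 points/sprint

22.67 points/sprint


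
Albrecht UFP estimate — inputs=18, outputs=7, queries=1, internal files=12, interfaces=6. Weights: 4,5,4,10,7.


UFP = EI*4 + EO*5 + EQ*4 + ILF*10 + EIF*7
UFP = 18*4 + 7*5 + 1*4 + 12*10 + 6*7
UFP = 72 + 35 + 4 + 120 + 42
UFP = 273

273


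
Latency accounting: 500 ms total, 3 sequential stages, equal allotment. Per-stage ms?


Formula: per_stage = total_budget / stages
per_stage = 500 / 3
per_stage = 166.67 ms

166.67 ms


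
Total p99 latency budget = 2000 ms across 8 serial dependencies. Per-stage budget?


Formula: per_stage = total_budget / stages
per_stage = 2000 / 8
per_stage = 250.0 ms

250.0 ms


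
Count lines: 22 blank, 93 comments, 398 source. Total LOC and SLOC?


Total LOC = blank + comment + code
Total LOC = 22 + 93 + 398 = 513
SLOC (source only) = code = 398

Total LOC: 513, SLOC: 398


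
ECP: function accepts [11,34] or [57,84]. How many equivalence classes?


Valid ranges: [11,34] and [57,84]
Class 1: x < 11 — invalid
Class 2: 11 ≤ x ≤ 34 — valid
Class 3: 34 < x < 57 — invalid (gap between ranges)
Class 4: 57 ≤ x ≤ 84 — valid
Class 5: x > 84 — invalid
Total equivalence classes: 5

5 equivalence classes


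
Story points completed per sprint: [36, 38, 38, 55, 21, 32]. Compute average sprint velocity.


Formula: Avg velocity = Total points / Number of sprints
Points: [36, 38, 38, 55, 21, 32]
Sum = 36 + 38 + 38 + 55 + 21 + 32 = 220
Avg velocity = 220 / 6 = 36.67 points/sprint

36.67 points/sprint


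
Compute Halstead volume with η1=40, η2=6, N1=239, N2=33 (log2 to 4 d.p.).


Formula: V = N * log2(η), where N = N1 + N2 and η = η1 + η2
η = 40 + 6 = 46
N = 239 + 33 = 272
log2(46) ≈ 5.5236
V = 272 * 5.5236 = 1502.42

1502.42


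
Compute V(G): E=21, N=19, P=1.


Formula: V(G) = E - N + 2P
V(G) = 21 - 19 + 2*1
V(G) = 2 + 2
V(G) = 4

4


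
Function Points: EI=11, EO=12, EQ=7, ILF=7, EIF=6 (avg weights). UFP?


UFP = EI*4 + EO*5 + EQ*4 + ILF*10 + EIF*7
UFP = 11*4 + 12*5 + 7*4 + 7*10 + 6*7
UFP = 44 + 60 + 28 + 70 + 42
UFP = 244

244


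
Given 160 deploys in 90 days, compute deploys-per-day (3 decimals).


Formula: deployments per day = releases / days
= 160 / 90
= 1.778 deploys/day
(equivalently, 12.44 deploys/week)

1.778 deploys/day


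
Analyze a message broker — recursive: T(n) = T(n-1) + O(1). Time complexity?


Reasoning: linear recursion with constant work per frame
Complexity: O(n)

O(n)


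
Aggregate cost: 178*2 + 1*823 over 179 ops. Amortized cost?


Formula: Amortized cost = Total cost / Operations
Total cost = (178 * 2) + (1 * 823)
Total cost = 356 + 823 = 1179
Amortized = 1179 / 179 = 6.5866

6.5866


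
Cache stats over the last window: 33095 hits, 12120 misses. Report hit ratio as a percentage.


Formula: hit rate = hits / (hits + misses) * 100
hit rate = 33095 / (33095 + 12120) * 100
hit rate = 33095 / 45215 * 100
hit rate = 73.19%

73.19%


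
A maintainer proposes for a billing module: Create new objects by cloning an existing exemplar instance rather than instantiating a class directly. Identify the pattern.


This matches the Prototype pattern

Prototype


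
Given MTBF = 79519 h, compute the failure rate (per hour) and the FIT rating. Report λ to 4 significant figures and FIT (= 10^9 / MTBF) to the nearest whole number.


Formula: λ = 1 / MTBF; FIT = λ × 1e9 = 1e9 / MTBF
λ = 1 / 79519 ≈ 1.258e-05 failures/hour
FIT = 1e9 / 79519 ≈ 12576 failures per 1e9 hours (nearest whole number)

λ = 1.258e-05 /h, FIT = 12576


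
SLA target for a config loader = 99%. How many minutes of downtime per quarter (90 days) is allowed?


Formula: allowed downtime = period * (100 - SLA) / 100
Period (quarter (90 days)) = 129600 minutes
Unavailability fraction = (100 - 99.0) / 100
Allowed downtime = 129600 * (100 - 99.0) / 100
Allowed downtime = 1296.0 minutes

1296.0 minutes


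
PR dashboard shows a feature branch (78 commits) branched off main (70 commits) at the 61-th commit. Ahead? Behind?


Common ancestor: commit #61
feature commits after divergence: 78 - 61 = 17
main commits after divergence: 70 - 61 = 9
feature is 17 commits ahead of main
main is 9 commits ahead of feature

feature ahead: 17, main ahead: 9


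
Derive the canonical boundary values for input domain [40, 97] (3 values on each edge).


Range: [40, 97]
Boundaries: just below min, min, min+1, max-1, max, just above max
Values: [39, 40, 41, 96, 97, 98]

[39, 40, 41, 96, 97, 98]


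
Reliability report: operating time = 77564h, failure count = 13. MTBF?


Formula: MTBF = Total operating time / Number of failures
MTBF = 77564 / 13
MTBF = 5966.46 hours

5966.46 hours


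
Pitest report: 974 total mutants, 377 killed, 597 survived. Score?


Mutation score = killed / total * 100
Mutation score = 377 / 974 * 100
Mutation score = 38.71%

38.71%


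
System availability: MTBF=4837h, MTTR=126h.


Availability = MTBF / (MTBF + MTTR)
Availability = 4837 / (4837 + 126)
Availability = 4837 / 4963
Availability = 97.4612%

97.4612%


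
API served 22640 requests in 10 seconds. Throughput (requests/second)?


Formula: throughput = requests / seconds
throughput = 22640 / 10
throughput = 2264.0 requests/second

2264.0 requests/second


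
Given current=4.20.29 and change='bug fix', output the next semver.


Current: 4.20.29
Change category: 'bug fix' → patch bump
SemVer rule: patch bump → increment PATCH (MAJOR and MINOR unchanged)
New: 4.20.30

4.20.30


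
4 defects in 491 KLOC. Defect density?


Defect density = defects / KLOC
Defect density = 4 / 491
Defect density = 0.008 defects/KLOC

0.008 defects/KLOC


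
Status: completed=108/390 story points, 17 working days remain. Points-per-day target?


Formula: Required rate = Remaining points / Days left
Remaining = 390 - 108 = 282 points
Required rate = 282 / 17 = 16.59 points/day

16.59 points/day


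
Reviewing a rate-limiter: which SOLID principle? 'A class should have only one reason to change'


This describes the Single Responsibility Principle (SRP)

Single Responsibility Principle (SRP)


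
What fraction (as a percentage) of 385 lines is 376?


Coverage = covered / total * 100
Coverage = 376 / 385 * 100
Coverage = 97.66%

97.66%


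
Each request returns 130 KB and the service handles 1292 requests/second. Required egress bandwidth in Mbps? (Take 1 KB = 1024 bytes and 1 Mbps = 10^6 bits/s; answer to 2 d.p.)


Formula: Mbps = payload_bytes * RPS * 8 / 1e6
Payload per request = 130 KB = 130 * 1024 = 133120 bytes
Total bytes/sec = 133120 * 1292 = 171991040
Total bits/sec = 171991040 * 8 = 1375928320
Mbps = 1375928320 / 1e6 = 1375.93

1375.93 Mbps


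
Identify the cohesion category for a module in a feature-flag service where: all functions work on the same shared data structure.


Reasoning: Functions share data
Type: Communicational cohesion

Communicational cohesion


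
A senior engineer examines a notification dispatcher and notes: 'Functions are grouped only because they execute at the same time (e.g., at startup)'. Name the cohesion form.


Reasoning: Related by timing only
Type: Temporal cohesion

Temporal cohesion


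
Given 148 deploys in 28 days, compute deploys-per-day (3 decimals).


Formula: deployments per day = releases / days
= 148 / 28
= 5.286 deploys/day
(equivalently, 37.0 deploys/week)

5.286 deploys/day


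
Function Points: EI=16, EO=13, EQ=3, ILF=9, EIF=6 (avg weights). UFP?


UFP = EI*4 + EO*5 + EQ*4 + ILF*10 + EIF*7
UFP = 16*4 + 13*5 + 3*4 + 9*10 + 6*7
UFP = 64 + 65 + 12 + 90 + 42
UFP = 273

273


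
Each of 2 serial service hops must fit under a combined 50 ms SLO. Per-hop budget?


Formula: per_stage = total_budget / stages
per_stage = 50 / 2
per_stage = 25.0 ms

25.0 ms


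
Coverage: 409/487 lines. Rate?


Coverage = covered / total * 100
Coverage = 409 / 487 * 100
Coverage = 83.98%

83.98%


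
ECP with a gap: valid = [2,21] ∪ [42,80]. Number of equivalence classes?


Valid ranges: [2,21] and [42,80]
Class 1: x < 2 — invalid
Class 2: 2 ≤ x ≤ 21 — valid
Class 3: 21 < x < 42 — invalid (gap between ranges)
Class 4: 42 ≤ x ≤ 80 — valid
Class 5: x > 80 — invalid
Total equivalence classes: 5

5 equivalence classes


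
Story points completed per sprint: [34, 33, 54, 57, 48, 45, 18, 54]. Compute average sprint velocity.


Formula: Avg velocity = Total points / Number of sprints
Points: [34, 33, 54, 57, 48, 45, 18, 54]
Sum = 34 + 33 + 54 + 57 + 48 + 45 + 18 + 54 = 343
Avg velocity = 343 / 8 = 42.88 points/sprint

42.88 points/sprint


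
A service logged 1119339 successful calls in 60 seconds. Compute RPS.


Formula: throughput = requests / seconds
throughput = 1119339 / 60
throughput = 18655.65 requests/second

18655.65 requests/second


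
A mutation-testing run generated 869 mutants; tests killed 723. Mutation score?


Mutation score = killed / total * 100
Mutation score = 723 / 869 * 100
Mutation score = 83.2%

83.2%


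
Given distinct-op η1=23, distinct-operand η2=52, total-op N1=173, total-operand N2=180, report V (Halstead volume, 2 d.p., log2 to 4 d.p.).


Formula: V = N * log2(η), where N = N1 + N2 and η = η1 + η2
η = 23 + 52 = 75
N = 173 + 180 = 353
log2(75) ≈ 6.2288
V = 353 * 6.2288 = 2198.77

2198.77


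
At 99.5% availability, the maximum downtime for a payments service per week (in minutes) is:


Formula: allowed downtime = period * (100 - SLA) / 100
Period (week) = 10080 minutes
Unavailability fraction = (100 - 99.5) / 100
Allowed downtime = 10080 * (100 - 99.5) / 100
Allowed downtime = 50.4 minutes

50.4 minutes


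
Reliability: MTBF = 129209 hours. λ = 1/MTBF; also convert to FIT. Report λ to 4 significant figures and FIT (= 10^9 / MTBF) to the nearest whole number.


Formula: λ = 1 / MTBF; FIT = λ × 1e9 = 1e9 / MTBF
λ = 1 / 129209 ≈ 7.739e-06 failures/hour
FIT = 1e9 / 129209 ≈ 7739 failures per 1e9 hours (nearest whole number)

λ = 7.739e-06 /h, FIT = 7739


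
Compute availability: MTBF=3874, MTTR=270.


Availability = MTBF / (MTBF + MTTR)
Availability = 3874 / (3874 + 270)
Availability = 3874 / 4144
Availability = 93.4846%

93.4846%


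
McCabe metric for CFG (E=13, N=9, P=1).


Formula: V(G) = E - N + 2P
V(G) = 13 - 9 + 2*1
V(G) = 4 + 2
V(G) = 6

6


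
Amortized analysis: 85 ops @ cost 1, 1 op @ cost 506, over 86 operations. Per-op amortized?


Formula: Amortized cost = Total cost / Operations
Total cost = (85 * 1) + (1 * 506)
Total cost = 85 + 506 = 591
Amortized = 591 / 86 = 6.8721

6.8721


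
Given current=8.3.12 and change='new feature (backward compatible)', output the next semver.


Current: 8.3.12
Change category: 'new feature (backward compatible)' → minor bump
SemVer rule: minor bump → increment MINOR, reset PATCH to 0 (MAJOR unchanged)
New: 8.4.0

8.4.0


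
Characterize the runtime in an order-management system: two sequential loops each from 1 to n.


Reasoning: sequential dominates: O(n) + O(n) = O(n)
Complexity: O(n)

O(n)


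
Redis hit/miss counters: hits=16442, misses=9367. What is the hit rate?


Formula: hit rate = hits / (hits + misses) * 100
hit rate = 16442 / (16442 + 9367) * 100
hit rate = 16442 / 25809 * 100
hit rate = 63.71%

63.71%


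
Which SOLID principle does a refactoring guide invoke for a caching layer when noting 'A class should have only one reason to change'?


This describes the Single Responsibility Principle (SRP)

Single Responsibility Principle (SRP)


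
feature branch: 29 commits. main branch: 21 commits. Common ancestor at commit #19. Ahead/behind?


Common ancestor: commit #19
feature commits after divergence: 29 - 19 = 10
main commits after divergence: 21 - 19 = 2
feature is 10 commits ahead of main
main is 2 commits ahead of feature

feature ahead: 10, main ahead: 2


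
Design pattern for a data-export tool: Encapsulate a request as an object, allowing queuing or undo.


This matches the Command pattern

Command


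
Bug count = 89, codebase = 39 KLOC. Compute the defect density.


Defect density = defects / KLOC
Defect density = 89 / 39
Defect density = 2.282 defects/KLOC

2.282 defects/KLOC


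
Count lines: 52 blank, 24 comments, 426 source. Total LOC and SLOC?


Total LOC = blank + comment + code
Total LOC = 52 + 24 + 426 = 502
SLOC (source only) = code = 426

Total LOC: 502, SLOC: 426


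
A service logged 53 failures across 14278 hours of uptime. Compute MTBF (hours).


Formula: MTBF = Total operating time / Number of failures
MTBF = 14278 / 53
MTBF = 269.4 hours

269.4 hours


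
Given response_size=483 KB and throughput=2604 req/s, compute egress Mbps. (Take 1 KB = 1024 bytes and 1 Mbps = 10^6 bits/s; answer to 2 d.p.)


Formula: Mbps = payload_bytes * RPS * 8 / 1e6
Payload per request = 483 KB = 483 * 1024 = 494592 bytes
Total bytes/sec = 494592 * 2604 = 1287917568
Total bits/sec = 1287917568 * 8 = 10303340544
Mbps = 10303340544 / 1e6 = 10303.34

10303.34 Mbps


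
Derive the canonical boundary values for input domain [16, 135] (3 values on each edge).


Range: [16, 135]
Boundaries: just below min, min, min+1, max-1, max, just above max
Values: [15, 16, 17, 134, 135, 136]

[15, 16, 17, 134, 135, 136]


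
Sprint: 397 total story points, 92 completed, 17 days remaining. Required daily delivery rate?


Formula: Required rate = Remaining points / Days left
Remaining = 397 - 92 = 305 points
Required rate = 305 / 17 = 17.94 points/day

17.94 points/day


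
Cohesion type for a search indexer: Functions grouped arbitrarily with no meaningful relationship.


Reasoning: Worst: random grouping
Type: Coincidental cohesion

Coincidental cohesion


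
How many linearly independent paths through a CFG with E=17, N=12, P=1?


Formula: V(G) = E - N + 2P
V(G) = 17 - 12 + 2*1
V(G) = 5 + 2
V(G) = 7

7


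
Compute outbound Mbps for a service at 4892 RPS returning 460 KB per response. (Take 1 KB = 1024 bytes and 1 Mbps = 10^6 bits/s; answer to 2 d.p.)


Formula: Mbps = payload_bytes * RPS * 8 / 1e6
Payload per request = 460 KB = 460 * 1024 = 471040 bytes
Total bytes/sec = 471040 * 4892 = 2304327680
Total bits/sec = 2304327680 * 8 = 18434621440
Mbps = 18434621440 / 1e6 = 18434.62

18434.62 Mbps


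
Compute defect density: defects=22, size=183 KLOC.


Defect density = defects / KLOC
Defect density = 22 / 183
Defect density = 0.12 defects/KLOC

0.12 defects/KLOC


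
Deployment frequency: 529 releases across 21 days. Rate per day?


Formula: deployments per day = releases / days
= 529 / 21
= 25.19 deploys/day
(equivalently, 176.33 deploys/week)

25.19 deploys/day


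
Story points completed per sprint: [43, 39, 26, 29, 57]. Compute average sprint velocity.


Formula: Avg velocity = Total points / Number of sprints
Points: [43, 39, 26, 29, 57]
Sum = 43 + 39 + 26 + 29 + 57 = 194
Avg velocity = 194 / 5 = 38.8 points/sprint

38.8 points/sprint


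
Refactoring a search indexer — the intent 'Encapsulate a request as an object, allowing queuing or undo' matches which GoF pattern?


This matches the Command pattern

Command


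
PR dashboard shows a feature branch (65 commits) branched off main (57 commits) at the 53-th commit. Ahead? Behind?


Common ancestor: commit #53
feature commits after divergence: 65 - 53 = 12
main commits after divergence: 57 - 53 = 4
feature is 12 commits ahead of main
main is 4 commits ahead of feature

feature ahead: 12, main ahead: 4


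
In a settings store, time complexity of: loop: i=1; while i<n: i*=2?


Reasoning: i doubles each step so iterations are log2(n)
Complexity: O(log n)

O(log n)


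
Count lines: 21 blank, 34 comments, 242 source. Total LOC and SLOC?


Total LOC = blank + comment + code
Total LOC = 21 + 34 + 242 = 297
SLOC (source only) = code = 242

Total LOC: 297, SLOC: 242


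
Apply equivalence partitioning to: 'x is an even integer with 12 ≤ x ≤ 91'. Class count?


Constraint: even integers in [12, 91]
Class 1: x < 12 — out-of-range invalid
Class 2: x in [12,91] but odd — wrong type invalid
Class 3: x in [12,91] and even — valid
Class 4: x > 91 — out-of-range invalid
Total equivalence classes: 4

4 equivalence classes


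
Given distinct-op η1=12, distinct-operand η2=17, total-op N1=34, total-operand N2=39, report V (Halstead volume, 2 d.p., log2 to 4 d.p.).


Formula: V = N * log2(η), where N = N1 + N2 and η = η1 + η2
η = 12 + 17 = 29
N = 34 + 39 = 73
log2(29) ≈ 4.8580
V = 73 * 4.8580 = 354.63

354.63


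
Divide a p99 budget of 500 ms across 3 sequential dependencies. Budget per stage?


Formula: per_stage = total_budget / stages
per_stage = 500 / 3
per_stage = 166.67 ms

166.67 ms


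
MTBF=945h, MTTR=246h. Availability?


Availability = MTBF / (MTBF + MTTR)
Availability = 945 / (945 + 246)
Availability = 945 / 1191
Availability = 79.3451%

79.3451%


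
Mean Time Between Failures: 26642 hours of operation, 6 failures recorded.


Formula: MTBF = Total operating time / Number of failures
MTBF = 26642 / 6
MTBF = 4440.33 hours

4440.33 hours


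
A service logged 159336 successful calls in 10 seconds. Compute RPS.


Formula: throughput = requests / seconds
throughput = 159336 / 10
throughput = 15933.6 requests/second

15933.6 requests/second


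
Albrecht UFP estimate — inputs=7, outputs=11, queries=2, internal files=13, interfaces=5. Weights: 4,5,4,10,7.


UFP = EI*4 + EO*5 + EQ*4 + ILF*10 + EIF*7
UFP = 7*4 + 11*5 + 2*4 + 13*10 + 5*7
UFP = 28 + 55 + 8 + 130 + 35
UFP = 256

256


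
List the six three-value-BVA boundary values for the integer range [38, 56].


Range: [38, 56]
Boundaries: just below min, min, min+1, max-1, max, just above max
Values: [37, 38, 39, 55, 56, 57]

[37, 38, 39, 55, 56, 57]


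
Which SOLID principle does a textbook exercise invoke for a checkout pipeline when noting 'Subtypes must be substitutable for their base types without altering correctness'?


This describes the Liskov Substitution Principle (LSP)

Liskov Substitution Principle (LSP)


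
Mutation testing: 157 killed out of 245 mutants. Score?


Mutation score = killed / total * 100
Mutation score = 157 / 245 * 100
Mutation score = 64.08%

64.08%


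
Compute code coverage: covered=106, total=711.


Coverage = covered / total * 100
Coverage = 106 / 711 * 100
Coverage = 14.91%

14.91%


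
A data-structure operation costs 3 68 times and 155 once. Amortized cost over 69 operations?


Formula: Amortized cost = Total cost / Operations
Total cost = (68 * 3) + (1 * 155)
Total cost = 204 + 155 = 359
Amortized = 359 / 69 = 5.2029

5.2029


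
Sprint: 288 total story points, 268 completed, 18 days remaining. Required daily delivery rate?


Formula: Required rate = Remaining points / Days left
Remaining = 288 - 268 = 20 points
Required rate = 20 / 18 = 1.11 points/day

1.11 points/day


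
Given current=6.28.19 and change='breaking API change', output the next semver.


Current: 6.28.19
Change category: 'breaking API change' → major bump
SemVer rule: major bump → increment MAJOR, reset MINOR and PATCH to 0
New: 7.0.0

7.0.0


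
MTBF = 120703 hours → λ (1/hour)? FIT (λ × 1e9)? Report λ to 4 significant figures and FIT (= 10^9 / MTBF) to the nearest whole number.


Formula: λ = 1 / MTBF; FIT = λ × 1e9 = 1e9 / MTBF
λ = 1 / 120703 ≈ 8.285e-06 failures/hour
FIT = 1e9 / 120703 ≈ 8285 failures per 1e9 hours (nearest whole number)

λ = 8.285e-06 /h, FIT = 8285


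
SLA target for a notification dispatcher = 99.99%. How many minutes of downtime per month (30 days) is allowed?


Formula: allowed downtime = period * (100 - SLA) / 100
Period (month (30 days)) = 43200 minutes
Unavailability fraction = (100 - 99.99) / 100
Allowed downtime = 43200 * (100 - 99.99) / 100
Allowed downtime = 4.32 minutes

4.32 minutes


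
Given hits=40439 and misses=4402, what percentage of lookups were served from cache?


Formula: hit rate = hits / (hits + misses) * 100
hit rate = 40439 / (40439 + 4402) * 100
hit rate = 40439 / 44841 * 100
hit rate = 90.18%

90.18%


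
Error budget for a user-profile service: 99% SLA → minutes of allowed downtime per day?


Formula: allowed downtime = period * (100 - SLA) / 100
Period (day) = 1440 minutes
Unavailability fraction = (100 - 99.0) / 100
Allowed downtime = 1440 * (100 - 99.0) / 100
Allowed downtime = 14.4 minutes

14.4 minutes


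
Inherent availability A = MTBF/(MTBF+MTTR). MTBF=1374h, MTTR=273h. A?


Availability = MTBF / (MTBF + MTTR)
Availability = 1374 / (1374 + 273)
Availability = 1374 / 1647
Availability = 83.4244%

83.4244%


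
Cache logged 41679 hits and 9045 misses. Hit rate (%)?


Formula: hit rate = hits / (hits + misses) * 100
hit rate = 41679 / (41679 + 9045) * 100
hit rate = 41679 / 50724 * 100
hit rate = 82.17%

82.17%


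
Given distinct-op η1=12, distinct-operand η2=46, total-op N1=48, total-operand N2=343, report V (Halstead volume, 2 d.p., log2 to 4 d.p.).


Formula: V = N * log2(η), where N = N1 + N2 and η = η1 + η2
η = 12 + 46 = 58
N = 48 + 343 = 391
log2(58) ≈ 5.8580
V = 391 * 5.8580 = 2290.48

2290.48


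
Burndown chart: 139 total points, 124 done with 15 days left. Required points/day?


Formula: Required rate = Remaining points / Days left
Remaining = 139 - 124 = 15 points
Required rate = 15 / 15 = 1.0 points/day

1.0 points/day


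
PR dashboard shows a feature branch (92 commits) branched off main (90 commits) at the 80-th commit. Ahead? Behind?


Common ancestor: commit #80
feature commits after divergence: 92 - 80 = 12
main commits after divergence: 90 - 80 = 10
feature is 12 commits ahead of main
main is 10 commits ahead of feature

feature ahead: 12, main ahead: 10


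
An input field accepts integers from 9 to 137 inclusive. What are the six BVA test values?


Range: [9, 137]
Boundaries: just below min, min, min+1, max-1, max, just above max
Values: [8, 9, 10, 136, 137, 138]

[8, 9, 10, 136, 137, 138]


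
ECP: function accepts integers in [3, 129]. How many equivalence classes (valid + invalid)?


Valid range: [3, 129]
Class 1: x < 3 — invalid
Class 2: 3 ≤ x ≤ 129 — valid
Class 3: x > 129 — invalid
Total equivalence classes: 3

3 equivalence classes


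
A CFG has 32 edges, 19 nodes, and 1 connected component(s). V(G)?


Formula: V(G) = E - N + 2P
V(G) = 32 - 19 + 2*1
V(G) = 13 + 2
V(G) = 15

15


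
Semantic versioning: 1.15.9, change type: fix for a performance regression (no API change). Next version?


Current: 1.15.9
Change category: 'fix for a performance regression (no API change)' → patch bump
SemVer rule: patch bump → increment PATCH (MAJOR and MINOR unchanged)
New: 1.15.10

1.15.10


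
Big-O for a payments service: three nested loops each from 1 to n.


Reasoning: three levels of nesting over n
Complexity: O(n^3)

O(n^3)


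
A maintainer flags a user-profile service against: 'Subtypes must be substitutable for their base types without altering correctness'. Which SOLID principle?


This describes the Liskov Substitution Principle (LSP)

Liskov Substitution Principle (LSP)


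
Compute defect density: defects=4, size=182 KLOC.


Defect density = defects / KLOC
Defect density = 4 / 182
Defect density = 0.022 defects/KLOC

0.022 defects/KLOC


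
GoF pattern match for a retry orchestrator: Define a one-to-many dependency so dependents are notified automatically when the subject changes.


This matches the Observer pattern

Observer


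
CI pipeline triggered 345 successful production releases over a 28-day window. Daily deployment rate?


Formula: deployments per day = releases / days
= 345 / 28
= 12.321 deploys/day
(equivalently, 86.25 deploys/week)

12.321 deploys/day


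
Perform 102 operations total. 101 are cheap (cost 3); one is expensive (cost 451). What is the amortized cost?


Formula: Amortized cost = Total cost / Operations
Total cost = (101 * 3) + (1 * 451)
Total cost = 303 + 451 = 754
Amortized = 754 / 102 = 7.3922

7.3922


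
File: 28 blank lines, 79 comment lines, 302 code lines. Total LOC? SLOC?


Total LOC = blank + comment + code
Total LOC = 28 + 79 + 302 = 409
SLOC (source only) = code = 302

Total LOC: 409, SLOC: 302


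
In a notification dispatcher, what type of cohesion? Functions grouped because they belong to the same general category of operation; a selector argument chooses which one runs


Reasoning: Grouped by category of activity, not by data or sequence
Type: Logical cohesion

Logical cohesion


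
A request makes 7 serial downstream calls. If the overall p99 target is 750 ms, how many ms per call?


Formula: per_stage = total_budget / stages
per_stage = 750 / 7
per_stage = 107.14 ms

107.14 ms


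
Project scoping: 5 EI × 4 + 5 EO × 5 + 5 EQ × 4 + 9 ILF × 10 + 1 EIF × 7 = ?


UFP = EI*4 + EO*5 + EQ*4 + ILF*10 + EIF*7
UFP = 5*4 + 5*5 + 5*4 + 9*10 + 1*7
UFP = 20 + 25 + 20 + 90 + 7
UFP = 162

162


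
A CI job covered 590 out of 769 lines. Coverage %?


Coverage = covered / total * 100
Coverage = 590 / 769 * 100
Coverage = 76.72%

76.72%


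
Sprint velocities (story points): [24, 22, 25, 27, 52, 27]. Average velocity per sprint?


Formula: Avg velocity = Total points / Number of sprints
Points: [24, 22, 25, 27, 52, 27]
Sum = 24 + 22 + 25 + 27 + 52 + 27 = 177
Avg velocity = 177 / 6 = 29.5 points/sprint

29.5 points/sprint


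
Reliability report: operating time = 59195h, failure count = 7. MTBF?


Formula: MTBF = Total operating time / Number of failures
MTBF = 59195 / 7
MTBF = 8456.43 hours

8456.43 hours


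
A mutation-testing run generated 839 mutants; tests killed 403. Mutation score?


Mutation score = killed / total * 100
Mutation score = 403 / 839 * 100
Mutation score = 48.03%

48.03%


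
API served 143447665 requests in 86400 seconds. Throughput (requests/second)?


Formula: throughput = requests / seconds
throughput = 143447665 / 86400
throughput = 1660.27 requests/second

1660.27 requests/second


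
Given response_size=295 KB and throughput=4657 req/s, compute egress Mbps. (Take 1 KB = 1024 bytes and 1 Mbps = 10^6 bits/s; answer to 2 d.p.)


Formula: Mbps = payload_bytes * RPS * 8 / 1e6
Payload per request = 295 KB = 295 * 1024 = 302080 bytes
Total bytes/sec = 302080 * 4657 = 1406786560
Total bits/sec = 1406786560 * 8 = 11254292480
Mbps = 11254292480 / 1e6 = 11254.29

11254.29 Mbps


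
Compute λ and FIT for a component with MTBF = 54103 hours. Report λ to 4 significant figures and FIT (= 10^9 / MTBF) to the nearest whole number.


Formula: λ = 1 / MTBF; FIT = λ × 1e9 = 1e9 / MTBF
λ = 1 / 54103 ≈ 1.848e-05 failures/hour
FIT = 1e9 / 54103 ≈ 18483 failures per 1e9 hours (nearest whole number)

λ = 1.848e-05 /h, FIT = 18483


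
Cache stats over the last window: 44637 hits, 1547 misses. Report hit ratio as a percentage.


Formula: hit rate = hits / (hits + misses) * 100
hit rate = 44637 / (44637 + 1547) * 100
hit rate = 44637 / 46184 * 100
hit rate = 96.65%

96.65%


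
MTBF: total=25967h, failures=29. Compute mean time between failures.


Formula: MTBF = Total operating time / Number of failures
MTBF = 25967 / 29
MTBF = 895.41 hours

895.41 hours


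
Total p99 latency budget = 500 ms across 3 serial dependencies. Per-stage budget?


Formula: per_stage = total_budget / stages
per_stage = 500 / 3
per_stage = 166.67 ms

166.67 ms


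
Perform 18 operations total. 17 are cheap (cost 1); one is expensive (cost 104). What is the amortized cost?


Formula: Amortized cost = Total cost / Operations
Total cost = (17 * 1) + (1 * 104)
Total cost = 17 + 104 = 121
Amortized = 121 / 18 = 6.7222

6.7222


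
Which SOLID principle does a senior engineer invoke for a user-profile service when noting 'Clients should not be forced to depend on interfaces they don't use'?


This describes the Interface Segregation Principle (ISP)

Interface Segregation Principle (ISP)


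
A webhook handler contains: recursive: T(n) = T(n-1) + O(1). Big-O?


Reasoning: linear recursion with constant work per frame
Complexity: O(n)

O(n)


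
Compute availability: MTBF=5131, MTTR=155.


Availability = MTBF / (MTBF + MTTR)
Availability = 5131 / (5131 + 155)
Availability = 5131 / 5286
Availability = 97.0677%

97.0677%


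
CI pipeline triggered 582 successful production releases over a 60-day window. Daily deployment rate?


Formula: deployments per day = releases / days
= 582 / 60
= 9.7 deploys/day
(equivalently, 67.9 deploys/week)

9.7 deploys/day


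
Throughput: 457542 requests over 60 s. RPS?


Formula: throughput = requests / seconds
throughput = 457542 / 60
throughput = 7625.7 requests/second

7625.7 requests/second


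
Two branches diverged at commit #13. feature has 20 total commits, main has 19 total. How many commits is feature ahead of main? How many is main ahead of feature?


Common ancestor: commit #13
feature commits after divergence: 20 - 13 = 7
main commits after divergence: 19 - 13 = 6
feature is 7 commits ahead of main
main is 6 commits ahead of feature

feature ahead: 7, main ahead: 6


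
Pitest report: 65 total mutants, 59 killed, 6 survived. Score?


Mutation score = killed / total * 100
Mutation score = 59 / 65 * 100
Mutation score = 90.77%

90.77%


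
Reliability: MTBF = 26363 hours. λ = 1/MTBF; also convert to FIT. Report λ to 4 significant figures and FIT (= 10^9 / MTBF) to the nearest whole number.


Formula: λ = 1 / MTBF; FIT = λ × 1e9 = 1e9 / MTBF
λ = 1 / 26363 ≈ 3.793e-05 failures/hour
FIT = 1e9 / 26363 ≈ 37932 failures per 1e9 hours (nearest whole number)

λ = 3.793e-05 /h, FIT = 37932


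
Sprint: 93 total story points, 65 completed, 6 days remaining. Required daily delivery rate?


Formula: Required rate = Remaining points / Days left
Remaining = 93 - 65 = 28 points
Required rate = 28 / 6 = 4.67 points/day

4.67 points/day


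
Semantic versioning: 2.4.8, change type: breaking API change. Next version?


Current: 2.4.8
Change category: 'breaking API change' → major bump
SemVer rule: major bump → increment MAJOR, reset MINOR and PATCH to 0
New: 3.0.0

3.0.0


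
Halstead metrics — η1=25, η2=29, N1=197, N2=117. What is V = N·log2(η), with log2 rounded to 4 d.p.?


Formula: V = N * log2(η), where N = N1 + N2 and η = η1 + η2
η = 25 + 29 = 54
N = 197 + 117 = 314
log2(54) ≈ 5.7549
V = 314 * 5.7549 = 1807.04

1807.04


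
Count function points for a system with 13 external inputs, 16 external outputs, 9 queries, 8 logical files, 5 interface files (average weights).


UFP = EI*4 + EO*5 + EQ*4 + ILF*10 + EIF*7
UFP = 13*4 + 16*5 + 9*4 + 8*10 + 5*7
UFP = 52 + 80 + 36 + 80 + 35
UFP = 283

283


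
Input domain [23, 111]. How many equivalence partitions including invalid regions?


Valid range: [23, 111]
Class 1: x < 23 — invalid
Class 2: 23 ≤ x ≤ 111 — valid
Class 3: x > 111 — invalid
Total equivalence classes: 3

3 equivalence classes


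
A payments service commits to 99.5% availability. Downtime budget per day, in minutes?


Formula: allowed downtime = period * (100 - SLA) / 100
Period (day) = 1440 minutes
Unavailability fraction = (100 - 99.5) / 100
Allowed downtime = 1440 * (100 - 99.5) / 100
Allowed downtime = 7.2 minutes

7.2 minutes


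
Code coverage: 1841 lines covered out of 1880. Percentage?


Coverage = covered / total * 100
Coverage = 1841 / 1880 * 100
Coverage = 97.93%

97.93%


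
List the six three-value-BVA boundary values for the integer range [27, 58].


Range: [27, 58]
Boundaries: just below min, min, min+1, max-1, max, just above max
Values: [26, 27, 28, 57, 58, 59]

[26, 27, 28, 57, 58, 59]


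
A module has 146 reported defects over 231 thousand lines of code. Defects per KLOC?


Defect density = defects / KLOC
Defect density = 146 / 231
Defect density = 0.632 defects/KLOC

0.632 defects/KLOC


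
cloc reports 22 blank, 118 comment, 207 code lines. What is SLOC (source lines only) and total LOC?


Total LOC = blank + comment + code
Total LOC = 22 + 118 + 207 = 347
SLOC (source only) = code = 207

Total LOC: 347, SLOC: 207


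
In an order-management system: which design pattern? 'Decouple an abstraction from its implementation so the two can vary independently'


This matches the Bridge pattern

Bridge


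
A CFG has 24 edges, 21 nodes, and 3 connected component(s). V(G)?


Formula: V(G) = E - N + 2P
V(G) = 24 - 21 + 2*3
V(G) = 3 + 6
V(G) = 9

9
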